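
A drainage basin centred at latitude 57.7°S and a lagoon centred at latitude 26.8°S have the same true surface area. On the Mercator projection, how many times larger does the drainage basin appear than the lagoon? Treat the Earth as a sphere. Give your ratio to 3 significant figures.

2.79

Mercator is conformal with k = sec φ, so areal scale = k² = sec²φ.
At 57.7°: sec²(57.7°) = 1/0.5344² = 3.502.
At 26.8°: sec²(26.8°) = 1/0.8926² = 1.255.
Ratio = 3.502/1.255 = cos²(26.8°)/cos²(57.7°) ≈ 2.79.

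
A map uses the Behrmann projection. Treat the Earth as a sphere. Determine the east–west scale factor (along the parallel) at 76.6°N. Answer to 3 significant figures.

Behrmann is a cylindrical equal-area projection with standard parallels at ±30°. A cylindrical equal-area projection with standard parallel φ₀ has meridian scale h = cos φ / cos φ₀ and parallel scale k = cos φ₀ / cos φ (so areas are preserved, h·k = 1).
k = cos 30° / cos 76.6° = 0.8660/0.2317 = 3.737.

3.74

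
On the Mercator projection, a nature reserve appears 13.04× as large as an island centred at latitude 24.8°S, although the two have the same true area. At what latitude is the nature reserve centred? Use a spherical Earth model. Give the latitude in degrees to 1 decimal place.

75.4°

On Mercator, (apparent₁)/(apparent₂) = sec²φ₁ / sec²φ₂ when true areas are equal.
cos²φ₂ / cos²φ₁ = 13.04  ⇒  cos φ₁ = cos 24.8° / √13.04 = 0.9078/3.611 = 0.2514.
φ₁ = arccos(0.2514) ≈ 75.4°.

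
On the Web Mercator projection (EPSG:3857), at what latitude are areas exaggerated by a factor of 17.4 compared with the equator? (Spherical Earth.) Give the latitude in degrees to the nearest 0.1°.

Mercator areal scale is sec²φ.
sec²φ = 17.4  ⇒  cos²φ = 0.05747  ⇒  cos φ = 0.2397.
φ = arccos(0.2397) ≈ 76.1°.

76.1°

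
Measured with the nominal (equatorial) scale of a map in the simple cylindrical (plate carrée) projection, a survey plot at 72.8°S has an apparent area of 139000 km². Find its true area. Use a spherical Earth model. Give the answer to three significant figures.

41100 km²

Plate carrée maps x = Rλ, y = Rφ. The meridian scale is h = 1 and the parallel scale is k = 1/cos φ = sec φ.
Areal scale = h·k = 1 × sec φ; at 72.8°, h = 1.000, k = 3.382, so h·k = 3.382.
True area = apparent / (areal scale) = 139000 / 3.382 ≈ 41100 km².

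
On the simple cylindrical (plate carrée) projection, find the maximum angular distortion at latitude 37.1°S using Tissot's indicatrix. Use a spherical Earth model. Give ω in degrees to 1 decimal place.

Plate carrée maps x = Rλ, y = Rφ. The meridian scale is h = 1 and the parallel scale is k = 1/cos φ = sec φ.
At 37.1°: h = 1.000, k = 1.254; principal scales a = 1.254, b = 1.000.
sin(ω/2) = (a − b)/(a + b) = 0.2538/2.254 = 0.1126, so ω = 2 arcsin(0.1126) ≈ 12.9°.

12.9°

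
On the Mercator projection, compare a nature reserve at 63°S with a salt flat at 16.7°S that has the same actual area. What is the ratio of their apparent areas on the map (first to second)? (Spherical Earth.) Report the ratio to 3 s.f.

4.45

Mercator areal scale is sec²φ.
At 63°: sec²(63°) = 1/0.4540² = 4.852.
At 16.7°: sec²(16.7°) = 1/0.9578² = 1.090.
Ratio = 4.852/1.090 = cos²(16.7°)/cos²(63°) ≈ 4.45.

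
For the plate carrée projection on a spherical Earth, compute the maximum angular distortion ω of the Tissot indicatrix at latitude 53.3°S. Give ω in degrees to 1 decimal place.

29.2°

For the equirectangular projection with φ₀ = 0 (plate carrée), h = 1 along meridians and k = sec φ along parallels.
At 53.3°: h = 1.000, k = 1.673; principal scales a = 1.673, b = 1.000.
sin(ω/2) = (a − b)/(a + b) = 0.6733/2.673 = 0.2519, so ω = 2 arcsin(0.2519) ≈ 29.2°.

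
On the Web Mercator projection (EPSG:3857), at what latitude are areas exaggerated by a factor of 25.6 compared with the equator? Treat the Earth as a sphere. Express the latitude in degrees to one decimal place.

Mercator areal scale is sec²φ.
sec²φ = 25.6  ⇒  cos²φ = 0.03906  ⇒  cos φ = 0.1976.
φ = arccos(0.1976) ≈ 78.6°.

78.6°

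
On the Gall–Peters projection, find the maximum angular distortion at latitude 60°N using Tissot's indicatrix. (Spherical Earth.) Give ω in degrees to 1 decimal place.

38.9°

Gall–Peters is a cylindrical equal-area projection with standard parallels at ±45°. Cylindrical equal-area (φ₀ = 45°): h = cos φ / cos 45° along meridians, k = cos 45° / cos φ along parallels; h·k = 1.
At 60°: h = 0.7071, k = 1.414; principal scales a = 1.414, b = 0.7071.
sin(ω/2) = (a − b)/(a + b) = 0.7071/2.121 = 0.3333, so ω = 2 arcsin(0.3333) ≈ 38.9°.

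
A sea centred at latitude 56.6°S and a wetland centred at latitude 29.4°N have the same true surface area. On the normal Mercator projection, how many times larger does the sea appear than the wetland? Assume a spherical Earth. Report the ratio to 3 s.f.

Mercator is conformal with k = sec φ, so areal scale = k² = sec²φ.
At 56.6°: sec²(56.6°) = 1/0.5505² = 3.300.
At 29.4°: sec²(29.4°) = 1/0.8712² = 1.317.
Ratio = 3.300/1.317 = cos²(29.4°)/cos²(56.6°) ≈ 2.50.

2.50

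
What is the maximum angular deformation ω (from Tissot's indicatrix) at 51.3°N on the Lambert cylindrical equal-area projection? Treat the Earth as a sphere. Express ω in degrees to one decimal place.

51.9°

The Lambert cylindrical equal-area projection is the cylindrical equal-area projection with its standard parallel at the equator (φ₀ = 0). A cylindrical equal-area projection with standard parallel φ₀ has meridian scale h = cos φ / cos φ₀ and parallel scale k = cos φ₀ / cos φ (so areas are preserved, h·k = 1).
At 51.3°: h = 0.6252, k = 1.599; principal scales a = 1.599, b = 0.6252.
sin(ω/2) = (a − b)/(a + b) = 0.9741/2.225 = 0.4379, so ω = 2 arcsin(0.4379) ≈ 51.9°.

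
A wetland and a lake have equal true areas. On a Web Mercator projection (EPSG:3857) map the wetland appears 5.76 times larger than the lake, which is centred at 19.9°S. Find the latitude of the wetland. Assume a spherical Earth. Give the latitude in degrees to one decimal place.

Mercator areal scale is sec²φ, so apparent-area ratio = sec²φ₁ / sec²φ₂ = cos²φ₂ / cos²φ₁.
cos²φ₂ / cos²φ₁ = 5.76  ⇒  cos φ₁ = cos 19.9° / √5.76 = 0.9403/2.400 = 0.3918.
φ₁ = arccos(0.3918) ≈ 66.9°.

66.9°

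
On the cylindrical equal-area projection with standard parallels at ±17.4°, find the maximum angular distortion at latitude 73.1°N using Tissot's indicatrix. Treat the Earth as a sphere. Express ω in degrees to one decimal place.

112.2°

For cylindrical equal-area with standard parallel φ₀, h = cos φ / cos φ₀ and k = cos φ₀ / cos φ, so h·k = 1.
At 73.1°: h = 0.3046, k = 3.283; principal scales a = 3.283, b = 0.3046.
sin(ω/2) = (a − b)/(a + b) = 2.978/3.587 = 0.8301, so ω = 2 arcsin(0.8301) ≈ 112.2°.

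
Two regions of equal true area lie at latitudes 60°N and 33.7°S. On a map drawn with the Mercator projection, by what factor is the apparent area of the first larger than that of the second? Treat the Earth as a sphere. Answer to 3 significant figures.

2.77

Mercator areal scale is sec²φ.
At 60°: sec²(60°) = 1/0.5000² = 4.000.
At 33.7°: sec²(33.7°) = 1/0.8320² = 1.445.
Ratio = 4.000/1.445 = cos²(33.7°)/cos²(60°) ≈ 2.77.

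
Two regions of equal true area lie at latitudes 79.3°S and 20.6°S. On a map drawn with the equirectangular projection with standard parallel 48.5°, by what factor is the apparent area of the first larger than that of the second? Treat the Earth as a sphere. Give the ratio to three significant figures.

With standard parallel φ₀ = 48.5°, the equirectangular projection gives x = Rλ cos φ₀, y = Rφ, so h = 1 and k = cos 48.5° / cos φ.
Areal scale at 79.3°: h·k = 1.000 × 3.569 = 3.569.
Areal scale at 20.6°: h·k = 1.000 × 0.7079 = 0.7079.
Ratio = 3.569/0.7079 ≈ 5.04.

5.04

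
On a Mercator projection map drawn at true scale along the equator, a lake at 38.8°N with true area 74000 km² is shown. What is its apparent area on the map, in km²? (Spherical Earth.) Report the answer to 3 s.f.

122000 km²

Mercator is conformal, so the point scale is isotropic: h = k = sec φ = 1/cos φ.
Areal scale = k² = sec²φ = 1/cos²(38.8°) = 1/0.7793² = 1.646.
Apparent area = 74000 × 1.646 ≈ 122000 km².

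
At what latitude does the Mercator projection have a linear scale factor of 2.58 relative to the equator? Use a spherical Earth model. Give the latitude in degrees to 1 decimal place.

67.2°

Mercator scale is k = sec φ = 1/cos φ.
1/cos φ = 2.58  ⇒  cos φ = 0.3876  ⇒  φ = arccos(0.3876) ≈ 67.2°.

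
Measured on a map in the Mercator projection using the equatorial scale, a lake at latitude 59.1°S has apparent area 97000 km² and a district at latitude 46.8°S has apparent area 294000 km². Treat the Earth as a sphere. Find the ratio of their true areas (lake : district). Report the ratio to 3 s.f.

0.186

Mercator's areal exaggeration is sec²φ; hence true area = (apparent area) · cos²φ.
True area of lake: 97000 × cos²(59.1°) = 97000 × 0.2637 = 25580 km².
True area of district: 294000 × cos²(46.8°) = 294000 × 0.4686 = 137800 km².
Ratio = 25580 / 137800 ≈ 0.186.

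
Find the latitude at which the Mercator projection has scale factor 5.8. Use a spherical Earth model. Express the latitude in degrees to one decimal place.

Mercator scale is k = sec φ = 1/cos φ.
1/cos φ = 5.8  ⇒  cos φ = 0.1724  ⇒  φ = arccos(0.1724) ≈ 80.1°.

80.1°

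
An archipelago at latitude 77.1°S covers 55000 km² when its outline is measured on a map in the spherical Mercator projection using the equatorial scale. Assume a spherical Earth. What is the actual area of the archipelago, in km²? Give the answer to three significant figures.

Mercator is conformal, so the point scale is isotropic: h = k = sec φ = 1/cos φ.
Areal scale = k² = sec²φ = 1/cos²(77.1°) = 1/0.2233² = 20.06.
True area = apparent / (areal scale) = 55000 / 20.06 ≈ 2740 km².

2740 km²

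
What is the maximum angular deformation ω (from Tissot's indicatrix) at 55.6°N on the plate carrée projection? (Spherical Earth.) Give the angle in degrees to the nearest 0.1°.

For the equirectangular projection with φ₀ = 0 (plate carrée), h = 1 along meridians and k = sec φ along parallels.
At 55.6°: h = 1.000, k = 1.770; principal scales a = 1.770, b = 1.000.
sin(ω/2) = (a − b)/(a + b) = 0.7700/2.770 = 0.2780, so ω = 2 arcsin(0.2780) ≈ 32.3°.

32.3°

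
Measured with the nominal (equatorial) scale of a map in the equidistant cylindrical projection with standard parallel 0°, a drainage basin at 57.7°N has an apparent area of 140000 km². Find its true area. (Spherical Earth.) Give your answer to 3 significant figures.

74800 km²

In the plate carrée (x = Rλ, y = Rφ), meridians are true-scale (h = 1) and parallels are stretched by k = sec φ.
Areal scale = h·k = 1 × sec φ; at 57.7°, h = 1.000, k = 1.871, so h·k = 1.871.
True area = apparent / (areal scale) = 140000 / 1.871 ≈ 74800 km².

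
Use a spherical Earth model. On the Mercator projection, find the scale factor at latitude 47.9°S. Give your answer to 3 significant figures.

For Mercator, h = k = sec φ (a conformal cylindrical projection has a single point scale, 1/cos φ).
k = 1/cos 47.9° = 1/0.6704 = 1.492.

1.49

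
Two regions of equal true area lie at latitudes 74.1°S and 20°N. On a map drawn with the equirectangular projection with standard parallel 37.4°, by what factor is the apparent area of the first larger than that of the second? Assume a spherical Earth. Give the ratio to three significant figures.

With standard parallel φ₀ = 37.4°, the equirectangular projection gives x = Rλ cos φ₀, y = Rφ, so h = 1 and k = cos 37.4° / cos φ.
Areal scale at 74.1°: h·k = 1.000 × 2.900 = 2.900.
Areal scale at 20°: h·k = 1.000 × 0.8454 = 0.8454.
Ratio = 2.900/0.8454 ≈ 3.43.

3.43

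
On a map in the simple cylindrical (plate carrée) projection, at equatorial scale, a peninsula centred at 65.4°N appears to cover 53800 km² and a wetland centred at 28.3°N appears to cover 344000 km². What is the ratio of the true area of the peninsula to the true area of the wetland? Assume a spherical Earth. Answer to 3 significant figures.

On the plate carrée, areal scale = h·k = 1 × sec φ, so true area = apparent × cos φ.
True area of peninsula: 53800 × cos(65.4°) = 53800 × 0.4163 = 22400 km².
True area of wetland: 344000 × cos(28.3°) = 344000 × 0.8805 = 302900 km².
Ratio = 22400 / 302900 ≈ 0.0739.

0.0739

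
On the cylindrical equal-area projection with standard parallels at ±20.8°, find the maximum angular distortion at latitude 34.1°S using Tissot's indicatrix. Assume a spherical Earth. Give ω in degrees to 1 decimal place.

13.9°

A cylindrical equal-area projection with standard parallel φ₀ has meridian scale h = cos φ / cos φ₀ and parallel scale k = cos φ₀ / cos φ (so areas are preserved, h·k = 1).
At 34.1°: h = 0.8858, k = 1.129; principal scales a = 1.129, b = 0.8858.
sin(ω/2) = (a − b)/(a + b) = 0.2431/2.015 = 0.1207, so ω = 2 arcsin(0.1207) ≈ 13.9°.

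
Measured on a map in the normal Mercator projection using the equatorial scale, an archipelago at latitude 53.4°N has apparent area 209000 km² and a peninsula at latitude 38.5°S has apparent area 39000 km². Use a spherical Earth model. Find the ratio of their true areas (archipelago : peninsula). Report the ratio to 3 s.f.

3.11

On Mercator the areal scale is sec²φ, so true area = apparent × cos²φ.
True area of archipelago: 209000 × cos²(53.4°) = 209000 × 0.3555 = 74300 km².
True area of peninsula: 39000 × cos²(38.5°) = 39000 × 0.6125 = 23890 km².
Ratio = 74300 / 23890 ≈ 3.11.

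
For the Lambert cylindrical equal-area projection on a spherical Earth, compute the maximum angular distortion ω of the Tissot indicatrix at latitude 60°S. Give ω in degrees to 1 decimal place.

73.7°

The Lambert cylindrical equal-area projection is the cylindrical equal-area projection with its standard parallel at the equator (φ₀ = 0). A cylindrical equal-area projection with standard parallel φ₀ has meridian scale h = cos φ / cos φ₀ and parallel scale k = cos φ₀ / cos φ (so areas are preserved, h·k = 1).
At 60°: h = 0.5000, k = 2.000; principal scales a = 2.000, b = 0.5000.
sin(ω/2) = (a − b)/(a + b) = 1.500/2.500 = 0.6000, so ω = 2 arcsin(0.6000) ≈ 73.7°.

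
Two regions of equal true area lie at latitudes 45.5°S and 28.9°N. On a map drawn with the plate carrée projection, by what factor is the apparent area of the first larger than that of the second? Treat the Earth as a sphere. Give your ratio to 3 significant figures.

Plate carrée maps x = Rλ, y = Rφ. The meridian scale is h = 1 and the parallel scale is k = 1/cos φ = sec φ.
Areal scale at 45.5°: h·k = 1.000 × 1.427 = 1.427.
Areal scale at 28.9°: h·k = 1.000 × 1.142 = 1.142.
Ratio = 1.427/1.142 ≈ 1.25.

1.25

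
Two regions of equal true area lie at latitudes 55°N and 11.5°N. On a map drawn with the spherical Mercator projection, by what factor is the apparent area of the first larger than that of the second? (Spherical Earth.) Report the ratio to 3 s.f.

2.92

Mercator areal scale is sec²φ.
At 55°: sec²(55°) = 1/0.5736² = 3.040.
At 11.5°: sec²(11.5°) = 1/0.9799² = 1.041.
Ratio = 3.040/1.041 = cos²(11.5°)/cos²(55°) ≈ 2.92.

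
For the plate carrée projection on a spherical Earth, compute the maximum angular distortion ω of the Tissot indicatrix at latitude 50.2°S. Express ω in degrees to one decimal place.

For the equirectangular projection with φ₀ = 0 (plate carrée), h = 1 along meridians and k = sec φ along parallels.
At 50.2°: h = 1.000, k = 1.562; principal scales a = 1.562, b = 1.000.
sin(ω/2) = (a − b)/(a + b) = 0.5622/2.562 = 0.2194, so ω = 2 arcsin(0.2194) ≈ 25.4°.

25.4°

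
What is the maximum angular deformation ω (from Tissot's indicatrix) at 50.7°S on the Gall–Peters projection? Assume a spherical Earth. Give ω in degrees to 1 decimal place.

12.6°

The Gall–Peters projection is cylindrical equal-area with φ₀ = 45°. For cylindrical equal-area with standard parallel φ₀, h = cos φ / cos φ₀ and k = cos φ₀ / cos φ, so h·k = 1.
At 50.7°: h = 0.8957, k = 1.116; principal scales a = 1.116, b = 0.8957.
sin(ω/2) = (a − b)/(a + b) = 0.2207/2.012 = 0.1097, so ω = 2 arcsin(0.1097) ≈ 12.6°.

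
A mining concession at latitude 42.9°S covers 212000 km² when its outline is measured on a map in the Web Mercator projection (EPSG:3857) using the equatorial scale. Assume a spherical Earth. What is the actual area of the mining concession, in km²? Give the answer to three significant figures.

114000 km²

Mercator is conformal, so the point scale is isotropic: h = k = sec φ = 1/cos φ.
Areal scale = k² = sec²φ = 1/cos²(42.9°) = 1/0.7325² = 1.864.
True area = apparent / (areal scale) = 212000 / 1.864 ≈ 114000 km².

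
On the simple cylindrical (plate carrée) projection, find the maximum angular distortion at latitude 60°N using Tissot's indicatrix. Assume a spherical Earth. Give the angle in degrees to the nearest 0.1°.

In the plate carrée (x = Rλ, y = Rφ), meridians are true-scale (h = 1) and parallels are stretched by k = sec φ.
At 60°: h = 1.000, k = 2.000; principal scales a = 2.000, b = 1.000.
sin(ω/2) = (a − b)/(a + b) = 1.0000/3.000 = 0.3333, so ω = 2 arcsin(0.3333) ≈ 38.9°.

38.9°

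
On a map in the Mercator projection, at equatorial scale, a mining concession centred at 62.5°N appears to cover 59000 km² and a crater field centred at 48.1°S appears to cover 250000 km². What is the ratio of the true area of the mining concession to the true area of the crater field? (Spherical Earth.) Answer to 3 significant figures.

0.113

Since Mercator area scale is 1/cos²φ, the true area equals the apparent area multiplied by cos²φ.
True area of mining concession: 59000 × cos²(62.5°) = 59000 × 0.2132 = 12580 km².
True area of crater field: 250000 × cos²(48.1°) = 250000 × 0.4460 = 111500 km².
Ratio = 12580 / 111500 ≈ 0.113.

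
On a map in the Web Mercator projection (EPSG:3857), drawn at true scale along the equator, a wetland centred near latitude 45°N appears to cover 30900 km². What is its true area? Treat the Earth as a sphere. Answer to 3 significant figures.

The Mercator projection is conformal; its linear scale factor is the same in every direction and equals sec φ = 1/cos φ.
Areal scale = k² = sec²φ = 1/cos²(45°) = 1/0.7071² = 2.000.
True area = apparent / (areal scale) = 30900 / 2.000 ≈ 15500 km².

15500 km²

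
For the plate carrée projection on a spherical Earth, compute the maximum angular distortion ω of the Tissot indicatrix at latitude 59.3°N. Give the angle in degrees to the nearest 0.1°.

37.8°

For the equirectangular projection with φ₀ = 0 (plate carrée), h = 1 along meridians and k = sec φ along parallels.
At 59.3°: h = 1.000, k = 1.959; principal scales a = 1.959, b = 1.000.
sin(ω/2) = (a − b)/(a + b) = 0.9587/2.959 = 0.3240, so ω = 2 arcsin(0.3240) ≈ 37.8°.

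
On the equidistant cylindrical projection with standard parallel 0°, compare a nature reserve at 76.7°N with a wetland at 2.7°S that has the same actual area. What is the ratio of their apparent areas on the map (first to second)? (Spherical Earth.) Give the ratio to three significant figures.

4.34

For the equirectangular projection with φ₀ = 0 (plate carrée), h = 1 along meridians and k = sec φ along parallels.
Areal scale at 76.7°: h·k = 1.000 × 4.347 = 4.347.
Areal scale at 2.7°: h·k = 1.000 × 1.001 = 1.001.
Ratio = 4.347/1.001 ≈ 4.34.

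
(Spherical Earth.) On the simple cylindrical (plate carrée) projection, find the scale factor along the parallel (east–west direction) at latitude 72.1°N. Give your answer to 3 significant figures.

3.25

In the plate carrée (x = Rλ, y = Rφ), meridians are true-scale (h = 1) and parallels are stretched by k = sec φ.
k = 1/cos 72.1° = 1/0.3074 = 3.254.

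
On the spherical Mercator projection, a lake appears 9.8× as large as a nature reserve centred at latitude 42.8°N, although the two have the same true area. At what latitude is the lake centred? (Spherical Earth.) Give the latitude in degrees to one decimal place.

On Mercator, (apparent₁)/(apparent₂) = sec²φ₁ / sec²φ₂ when true areas are equal.
cos²φ₂ / cos²φ₁ = 9.8  ⇒  cos φ₁ = cos 42.8° / √9.8 = 0.7337/3.130 = 0.2344.
φ₁ = arccos(0.2344) ≈ 76.4°.

76.4°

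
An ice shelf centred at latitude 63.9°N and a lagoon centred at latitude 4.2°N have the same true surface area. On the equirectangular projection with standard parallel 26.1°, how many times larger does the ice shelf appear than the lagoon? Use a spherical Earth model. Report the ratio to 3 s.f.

With standard parallel φ₀ = 26.1°, the equirectangular projection gives x = Rλ cos φ₀, y = Rφ, so h = 1 and k = cos 26.1° / cos φ.
Areal scale at 63.9°: h·k = 1.000 × 2.041 = 2.041.
Areal scale at 4.2°: h·k = 1.000 × 0.9004 = 0.9004.
Ratio = 2.041/0.9004 ≈ 2.27.

2.27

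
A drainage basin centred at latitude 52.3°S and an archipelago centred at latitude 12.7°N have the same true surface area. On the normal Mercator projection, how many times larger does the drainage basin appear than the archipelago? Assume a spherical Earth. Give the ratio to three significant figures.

On Mercator, area is exaggerated by sec²φ = 1/cos²φ.
At 52.3°: sec²(52.3°) = 1/0.6115² = 2.674.
At 12.7°: sec²(12.7°) = 1/0.9755² = 1.051.
Ratio = 2.674/1.051 = cos²(12.7°)/cos²(52.3°) ≈ 2.54.

2.54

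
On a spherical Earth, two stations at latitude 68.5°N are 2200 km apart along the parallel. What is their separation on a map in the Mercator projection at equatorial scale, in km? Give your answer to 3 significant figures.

The Mercator projection is conformal; its linear scale factor is the same in every direction and equals sec φ = 1/cos φ.
Along the parallel, k = sec 68.5° = 1/0.3665 = 2.729.
Map distance = 2200 × 2.729 ≈ 6000 km.

6000 km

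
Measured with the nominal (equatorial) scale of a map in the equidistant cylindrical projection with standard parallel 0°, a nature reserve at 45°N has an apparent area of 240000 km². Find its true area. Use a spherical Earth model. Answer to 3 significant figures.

170000 km²

In the plate carrée (x = Rλ, y = Rφ), meridians are true-scale (h = 1) and parallels are stretched by k = sec φ.
Areal scale = h·k = 1 × sec φ; at 45°, h = 1.000, k = 1.414, so h·k = 1.414.
True area = apparent / (areal scale) = 240000 / 1.414 ≈ 170000 km².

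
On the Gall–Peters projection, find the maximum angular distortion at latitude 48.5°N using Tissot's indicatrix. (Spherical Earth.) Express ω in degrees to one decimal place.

7.4°

The Gall–Peters projection is cylindrical equal-area with φ₀ = 45°. Cylindrical equal-area (φ₀ = 45°): h = cos φ / cos 45° along meridians, k = cos 45° / cos φ along parallels; h·k = 1.
At 48.5°: h = 0.9371, k = 1.067; principal scales a = 1.067, b = 0.9371.
sin(ω/2) = (a − b)/(a + b) = 0.1301/2.004 = 0.06489, so ω = 2 arcsin(0.06489) ≈ 7.4°.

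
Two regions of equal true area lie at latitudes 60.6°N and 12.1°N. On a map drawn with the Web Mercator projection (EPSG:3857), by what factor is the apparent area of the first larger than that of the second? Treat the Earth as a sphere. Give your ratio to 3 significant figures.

3.97

On Mercator, area is exaggerated by sec²φ = 1/cos²φ.
At 60.6°: sec²(60.6°) = 1/0.4909² = 4.150.
At 12.1°: sec²(12.1°) = 1/0.9778² = 1.046.
Ratio = 4.150/1.046 = cos²(12.1°)/cos²(60.6°) ≈ 3.97.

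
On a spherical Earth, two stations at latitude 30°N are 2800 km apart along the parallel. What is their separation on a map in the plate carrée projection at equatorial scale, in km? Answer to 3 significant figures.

3230 km

For the equirectangular projection with φ₀ = 0 (plate carrée), h = 1 along meridians and k = sec φ along parallels.
Along the parallel, k = sec 30° = 1/0.8660 = 1.155.
Map distance = 2800 × 1.155 ≈ 3230 km.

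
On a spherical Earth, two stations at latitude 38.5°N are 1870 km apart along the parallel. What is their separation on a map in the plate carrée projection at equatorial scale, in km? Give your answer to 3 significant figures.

Plate carrée maps x = Rλ, y = Rφ. The meridian scale is h = 1 and the parallel scale is k = 1/cos φ = sec φ.
Along the parallel, k = sec 38.5° = 1/0.7826 = 1.278.
Map distance = 1870 × 1.278 ≈ 2390 km.

2390 km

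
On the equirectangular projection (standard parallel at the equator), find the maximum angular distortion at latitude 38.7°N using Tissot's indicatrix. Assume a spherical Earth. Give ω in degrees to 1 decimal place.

Plate carrée maps x = Rλ, y = Rφ. The meridian scale is h = 1 and the parallel scale is k = 1/cos φ = sec φ.
At 38.7°: h = 1.000, k = 1.281; principal scales a = 1.281, b = 1.000.
sin(ω/2) = (a − b)/(a + b) = 0.2813/2.281 = 0.1233, so ω = 2 arcsin(0.1233) ≈ 14.2°.

14.2°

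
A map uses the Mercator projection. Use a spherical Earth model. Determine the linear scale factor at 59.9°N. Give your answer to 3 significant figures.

1.99

The Mercator projection is conformal; its linear scale factor is the same in every direction and equals sec φ = 1/cos φ.
k = 1/cos 59.9° = 1/0.5015 = 1.994.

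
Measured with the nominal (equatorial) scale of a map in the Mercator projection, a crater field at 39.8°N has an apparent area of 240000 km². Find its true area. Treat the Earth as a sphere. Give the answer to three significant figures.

142000 km²

For Mercator, h = k = sec φ (a conformal cylindrical projection has a single point scale, 1/cos φ).
Areal scale = k² = sec²φ = 1/cos²(39.8°) = 1/0.7683² = 1.694.
True area = apparent / (areal scale) = 240000 / 1.694 ≈ 142000 km².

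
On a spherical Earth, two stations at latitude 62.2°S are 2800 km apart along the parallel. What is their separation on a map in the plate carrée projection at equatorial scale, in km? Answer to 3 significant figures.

6000 km

In the plate carrée (x = Rλ, y = Rφ), meridians are true-scale (h = 1) and parallels are stretched by k = sec φ.
Along the parallel, k = sec 62.2° = 1/0.4664 = 2.144.
Map distance = 2800 × 2.144 ≈ 6000 km.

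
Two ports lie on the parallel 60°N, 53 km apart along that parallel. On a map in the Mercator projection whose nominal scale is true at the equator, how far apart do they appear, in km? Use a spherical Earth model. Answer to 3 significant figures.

106 km

Mercator is conformal, so the point scale is isotropic: h = k = sec φ = 1/cos φ.
Along the parallel, k = sec 60° = 1/0.5000 = 2.000.
Map distance = 53 × 2.000 ≈ 106 km.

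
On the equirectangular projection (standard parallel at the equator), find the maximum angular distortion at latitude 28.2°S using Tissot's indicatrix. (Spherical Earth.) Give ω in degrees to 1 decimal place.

For the equirectangular projection with φ₀ = 0 (plate carrée), h = 1 along meridians and k = sec φ along parallels.
At 28.2°: h = 1.000, k = 1.135; principal scales a = 1.135, b = 1.000.
sin(ω/2) = (a − b)/(a + b) = 0.1347/2.135 = 0.06309, so ω = 2 arcsin(0.06309) ≈ 7.2°.

7.2°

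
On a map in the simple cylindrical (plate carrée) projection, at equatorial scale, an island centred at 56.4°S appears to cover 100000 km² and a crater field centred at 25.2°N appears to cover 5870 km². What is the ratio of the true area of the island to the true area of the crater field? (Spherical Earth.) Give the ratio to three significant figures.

Plate carrée has h = 1 and k = sec φ, giving areal scale sec φ; true area = (apparent area) · cos φ.
True area of island: 100000 × cos(56.4°) = 100000 × 0.5534 = 55340 km².
True area of crater field: 5870 × cos(25.2°) = 5870 × 0.9048 = 5311 km².
Ratio = 55340 / 5311 ≈ 10.4.

10.4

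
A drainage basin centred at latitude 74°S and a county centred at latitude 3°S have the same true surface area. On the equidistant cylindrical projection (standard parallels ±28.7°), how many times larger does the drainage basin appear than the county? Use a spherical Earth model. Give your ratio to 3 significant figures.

With standard parallel φ₀ = 28.7°, the equirectangular projection gives x = Rλ cos φ₀, y = Rφ, so h = 1 and k = cos 28.7° / cos φ.
Areal scale at 74°: h·k = 1.000 × 3.182 = 3.182.
Areal scale at 3°: h·k = 1.000 × 0.8783 = 0.8783.
Ratio = 3.182/0.8783 ≈ 3.62.

3.62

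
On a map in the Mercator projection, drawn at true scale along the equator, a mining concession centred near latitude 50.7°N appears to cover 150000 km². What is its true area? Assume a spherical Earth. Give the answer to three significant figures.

Mercator is conformal, so the point scale is isotropic: h = k = sec φ = 1/cos φ.
Areal scale = k² = sec²φ = 1/cos²(50.7°) = 1/0.6334² = 2.493.
True area = apparent / (areal scale) = 150000 / 2.493 ≈ 60200 km².

60200 km²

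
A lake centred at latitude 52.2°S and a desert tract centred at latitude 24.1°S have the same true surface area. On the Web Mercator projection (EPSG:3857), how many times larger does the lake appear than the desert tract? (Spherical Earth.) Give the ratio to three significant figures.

Mercator areal scale is sec²φ.
At 52.2°: sec²(52.2°) = 1/0.6129² = 2.662.
At 24.1°: sec²(24.1°) = 1/0.9128² = 1.200.
Ratio = 2.662/1.200 = cos²(24.1°)/cos²(52.2°) ≈ 2.22.

2.22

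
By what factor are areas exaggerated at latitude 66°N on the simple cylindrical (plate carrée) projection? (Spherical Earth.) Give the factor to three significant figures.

Plate carrée maps x = Rλ, y = Rφ. The meridian scale is h = 1 and the parallel scale is k = 1/cos φ = sec φ.
Areal scale = h·k = 1 × sec φ; at 66°, h = 1.000, k = 2.459, so h·k = 2.459.

2.46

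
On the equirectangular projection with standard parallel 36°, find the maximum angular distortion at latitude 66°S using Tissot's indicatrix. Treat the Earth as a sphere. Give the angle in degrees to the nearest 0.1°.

With standard parallel φ₀ = 36°, the equirectangular projection gives x = Rλ cos φ₀, y = Rφ, so h = 1 and k = cos 36° / cos φ.
At 66°: h = 1.000, k = 1.989; principal scales a = 1.989, b = 1.000.
sin(ω/2) = (a − b)/(a + b) = 0.9890/2.989 = 0.3309, so ω = 2 arcsin(0.3309) ≈ 38.6°.

38.6°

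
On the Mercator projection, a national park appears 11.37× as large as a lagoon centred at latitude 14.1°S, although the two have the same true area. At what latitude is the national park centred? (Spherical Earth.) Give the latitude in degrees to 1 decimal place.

73.3°

Mercator areal scale is sec²φ, so apparent-area ratio = sec²φ₁ / sec²φ₂ = cos²φ₂ / cos²φ₁.
cos²φ₂ / cos²φ₁ = 11.37  ⇒  cos φ₁ = cos 14.1° / √11.37 = 0.9699/3.372 = 0.2876.
φ₁ = arccos(0.2876) ≈ 73.3°.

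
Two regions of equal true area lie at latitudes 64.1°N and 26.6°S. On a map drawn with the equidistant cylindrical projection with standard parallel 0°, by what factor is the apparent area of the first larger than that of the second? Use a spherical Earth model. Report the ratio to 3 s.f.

In the plate carrée (x = Rλ, y = Rφ), meridians are true-scale (h = 1) and parallels are stretched by k = sec φ.
Areal scale at 64.1°: h·k = 1.000 × 2.289 = 2.289.
Areal scale at 26.6°: h·k = 1.000 × 1.118 = 1.118.
Ratio = 2.289/1.118 ≈ 2.05.

2.05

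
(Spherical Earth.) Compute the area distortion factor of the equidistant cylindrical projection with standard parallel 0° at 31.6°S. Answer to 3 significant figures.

1.17

In the plate carrée (x = Rλ, y = Rφ), meridians are true-scale (h = 1) and parallels are stretched by k = sec φ.
Areal scale = h·k = 1 × sec φ; at 31.6°, h = 1.000, k = 1.174, so h·k = 1.174.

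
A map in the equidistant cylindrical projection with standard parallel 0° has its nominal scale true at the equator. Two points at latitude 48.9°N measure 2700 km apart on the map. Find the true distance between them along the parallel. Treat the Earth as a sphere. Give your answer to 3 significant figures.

1770 km

Plate carrée maps x = Rλ, y = Rφ. The meridian scale is h = 1 and the parallel scale is k = 1/cos φ = sec φ.
Along the parallel at 48.9°, map distances are exaggerated by k = sec 48.9° = 1.521.
True distance = 2700 / 1.521 = 2700 × cos 48.9° ≈ 1770 km.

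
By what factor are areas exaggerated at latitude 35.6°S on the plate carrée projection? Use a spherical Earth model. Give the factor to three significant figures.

For the equirectangular projection with φ₀ = 0 (plate carrée), h = 1 along meridians and k = sec φ along parallels.
Areal scale = h·k = 1 × sec φ; at 35.6°, h = 1.000, k = 1.230, so h·k = 1.230.

1.23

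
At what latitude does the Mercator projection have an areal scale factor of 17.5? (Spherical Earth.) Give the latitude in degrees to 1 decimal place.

Mercator areal scale is sec²φ.
sec²φ = 17.5  ⇒  cos²φ = 0.05714  ⇒  cos φ = 0.2390.
φ = arccos(0.2390) ≈ 76.2°.

76.2°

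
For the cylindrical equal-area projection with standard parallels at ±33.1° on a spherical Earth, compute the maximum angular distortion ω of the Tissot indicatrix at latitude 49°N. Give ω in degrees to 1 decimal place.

27.7°

A cylindrical equal-area projection with standard parallel φ₀ has meridian scale h = cos φ / cos φ₀ and parallel scale k = cos φ₀ / cos φ (so areas are preserved, h·k = 1).
At 49°: h = 0.7831, k = 1.277; principal scales a = 1.277, b = 0.7831.
sin(ω/2) = (a − b)/(a + b) = 0.4937/2.060 = 0.2397, so ω = 2 arcsin(0.2397) ≈ 27.7°.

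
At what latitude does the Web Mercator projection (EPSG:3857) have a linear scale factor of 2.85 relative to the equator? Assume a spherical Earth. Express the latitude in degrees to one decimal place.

Mercator scale is k = sec φ = 1/cos φ.
1/cos φ = 2.85  ⇒  cos φ = 0.3509  ⇒  φ = arccos(0.3509) ≈ 69.5°.

69.5°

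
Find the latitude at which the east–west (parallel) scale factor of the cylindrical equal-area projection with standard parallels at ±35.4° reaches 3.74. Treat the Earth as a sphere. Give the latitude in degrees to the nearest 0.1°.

77.4°

Cylindrical equal-area (φ₀ = 35.4°): h = cos φ / cos 35.4° along meridians, k = cos 35.4° / cos φ along parallels; h·k = 1.
k = cos φ₀ / cos φ = 3.74  ⇒  cos φ = cos 35.4° / 3.74 = 0.2179.
φ = arccos(0.2179) ≈ 77.4°.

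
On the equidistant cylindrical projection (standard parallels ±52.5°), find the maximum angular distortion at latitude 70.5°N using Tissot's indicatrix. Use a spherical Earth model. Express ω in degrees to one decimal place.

33.9°

In the equirectangular projection with standard parallel φ₀ = 52.5° (x = Rλ cos φ₀, y = Rφ), meridians are true-scale (h = 1) and the parallel scale is k = cos φ₀ / cos φ.
At 70.5°: h = 1.000, k = 1.824; principal scales a = 1.824, b = 1.000.
sin(ω/2) = (a − b)/(a + b) = 0.8237/2.824 = 0.2917, so ω = 2 arcsin(0.2917) ≈ 33.9°.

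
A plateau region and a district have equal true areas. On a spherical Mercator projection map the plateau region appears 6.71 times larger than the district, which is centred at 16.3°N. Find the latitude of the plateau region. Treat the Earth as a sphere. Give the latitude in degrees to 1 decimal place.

On Mercator, (apparent₁)/(apparent₂) = sec²φ₁ / sec²φ₂ when true areas are equal.
cos²φ₂ / cos²φ₁ = 6.71  ⇒  cos φ₁ = cos 16.3° / √6.71 = 0.9598/2.590 = 0.3705.
φ₁ = arccos(0.3705) ≈ 68.3°.

68.3°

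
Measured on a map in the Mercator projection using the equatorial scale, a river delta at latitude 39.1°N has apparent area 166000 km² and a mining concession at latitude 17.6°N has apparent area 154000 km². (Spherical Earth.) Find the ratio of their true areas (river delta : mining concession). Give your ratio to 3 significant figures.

0.715

Since Mercator area scale is 1/cos²φ, the true area equals the apparent area multiplied by cos²φ.
True area of river delta: 166000 × cos²(39.1°) = 166000 × 0.6022 = 99970 km².
True area of mining concession: 154000 × cos²(17.6°) = 154000 × 0.9086 = 139900 km².
Ratio = 99970 / 139900 ≈ 0.715.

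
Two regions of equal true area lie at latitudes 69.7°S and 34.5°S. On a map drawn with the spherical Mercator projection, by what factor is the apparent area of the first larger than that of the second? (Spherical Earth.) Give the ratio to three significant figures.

5.64

Mercator is conformal with k = sec φ, so areal scale = k² = sec²φ.
At 69.7°: sec²(69.7°) = 1/0.3469² = 8.308.
At 34.5°: sec²(34.5°) = 1/0.8241² = 1.472.
Ratio = 8.308/1.472 = cos²(34.5°)/cos²(69.7°) ≈ 5.64.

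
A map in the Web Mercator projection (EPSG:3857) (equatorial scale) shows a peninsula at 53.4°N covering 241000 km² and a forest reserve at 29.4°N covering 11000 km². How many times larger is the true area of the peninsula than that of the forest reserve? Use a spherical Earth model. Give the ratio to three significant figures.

Mercator's areal exaggeration is sec²φ; hence true area = (apparent area) · cos²φ.
True area of peninsula: 241000 × cos²(53.4°) = 241000 × 0.3555 = 85670 km².
True area of forest reserve: 11000 × cos²(29.4°) = 11000 × 0.7590 = 8349 km².
Ratio = 85670 / 8349 ≈ 10.3.

10.3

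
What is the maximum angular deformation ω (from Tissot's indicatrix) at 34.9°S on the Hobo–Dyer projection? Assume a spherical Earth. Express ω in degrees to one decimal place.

3.8°

Hobo–Dyer is a cylindrical equal-area projection with standard parallels at ±37.5°. For cylindrical equal-area with standard parallel φ₀, h = cos φ / cos φ₀ and k = cos φ₀ / cos φ, so h·k = 1.
At 34.9°: h = 1.034, k = 0.9673; principal scales a = 1.034, b = 0.9673.
sin(ω/2) = (a − b)/(a + b) = 0.06645/2.001 = 0.03321, so ω = 2 arcsin(0.03321) ≈ 3.8°.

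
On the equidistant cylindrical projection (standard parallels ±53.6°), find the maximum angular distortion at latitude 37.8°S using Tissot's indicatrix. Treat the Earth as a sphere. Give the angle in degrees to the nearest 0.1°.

The equidistant cylindrical projection with φ₀ = 53.6° has h = 1 (meridians true) and k = cos φ₀ / cos φ along parallels.
At 37.8°: h = 1.000, k = 0.7510; principal scales a = 1.000, b = 0.7510.
sin(ω/2) = (a − b)/(a + b) = 0.2490/1.751 = 0.1422, so ω = 2 arcsin(0.1422) ≈ 16.3°.

16.3°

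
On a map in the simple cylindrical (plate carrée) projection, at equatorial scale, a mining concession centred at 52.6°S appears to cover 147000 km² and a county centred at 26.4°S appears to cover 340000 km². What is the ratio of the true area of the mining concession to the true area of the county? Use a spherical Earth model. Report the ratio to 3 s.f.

0.293

On the plate carrée, areal scale = h·k = 1 × sec φ, so true area = apparent × cos φ.
True area of mining concession: 147000 × cos(52.6°) = 147000 × 0.6074 = 89280 km².
True area of county: 340000 × cos(26.4°) = 340000 × 0.8957 = 304500 km².
Ratio = 89280 / 304500 ≈ 0.293.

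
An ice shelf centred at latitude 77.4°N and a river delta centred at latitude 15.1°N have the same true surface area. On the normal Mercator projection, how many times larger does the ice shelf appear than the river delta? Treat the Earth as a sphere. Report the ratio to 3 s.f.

Mercator is conformal with k = sec φ, so areal scale = k² = sec²φ.
At 77.4°: sec²(77.4°) = 1/0.2181² = 21.01.
At 15.1°: sec²(15.1°) = 1/0.9655² = 1.073.
Ratio = 21.01/1.073 = cos²(15.1°)/cos²(77.4°) ≈ 19.6.

19.6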